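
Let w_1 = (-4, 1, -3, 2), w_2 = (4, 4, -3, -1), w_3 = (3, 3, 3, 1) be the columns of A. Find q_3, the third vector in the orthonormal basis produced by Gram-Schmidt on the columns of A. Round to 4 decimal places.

q_1 = w_1/‖w_1‖ = (-4, 1, -3, 2)/5.4772 = (-0.7303, 0.1826, -0.5477, 0.3651).
r_{12} = q_1·w_2 = -0.9129.
u_2 = w_2 + 0.9129·q_1 = (3.3333, 4.1667, -3.5000, -0.6667).
‖u_2‖ = 6.4161, so q_2 = (0.5195, 0.6494, -0.5455, -0.1039).
r_{13} = q_1·w_3 = -2.9212; r_{23} = q_2·w_3 = 1.7664.
u_3 = w_3 + 2.9212·q_1 − 1.7664·q_2 = (-0.0510, 2.3862, 2.3636, 2.2502).
‖u_3‖ = 4.0431, so q_3 = (-0.0126, 0.5902, 0.5846, 0.5566).

q_3 = (-0.0126, 0.5902, 0.5846, 0.5566)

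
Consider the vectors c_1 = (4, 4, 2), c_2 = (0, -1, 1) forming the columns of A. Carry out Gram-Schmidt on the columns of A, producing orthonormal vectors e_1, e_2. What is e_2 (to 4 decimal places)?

e_2 = (0.1617, -0.5659, 0.8085)

e_1 = c_1/‖c_1‖ = (4, 4, 2)/6.0000 = (0.6667, 0.6667, 0.3333).
r_{12} = e_1·c_2 = -0.3333.
u_2 = c_2 + 0.3333·e_1 = (0.2222, -0.7778, 1.1111).
‖u_2‖ = 1.3744, so e_2 = (0.1617, -0.5659, 0.8085).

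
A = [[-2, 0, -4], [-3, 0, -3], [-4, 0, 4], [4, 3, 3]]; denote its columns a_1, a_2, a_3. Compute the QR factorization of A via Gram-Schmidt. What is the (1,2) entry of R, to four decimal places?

q_1 = a_1/‖a_1‖ = (-2, -3, -4, 4)/6.7082 = (-0.2981, -0.4472, -0.5963, 0.5963).
r_{12} = q_1·a_2 = 1.7889.

r_{12} = 1.7889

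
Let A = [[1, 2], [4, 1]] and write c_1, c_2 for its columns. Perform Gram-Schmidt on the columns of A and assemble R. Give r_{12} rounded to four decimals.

c_1 = (1, 4); ‖c_1‖ = 4.1231, so e_1 = (0.2425, 0.9701).
r_{12} = e_1·c_2 = 1.4552.

r_{12} = 1.4552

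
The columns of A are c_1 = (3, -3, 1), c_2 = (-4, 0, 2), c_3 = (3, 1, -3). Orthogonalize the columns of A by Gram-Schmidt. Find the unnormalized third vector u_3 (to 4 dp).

u_3 = (-0.1714, -0.2857, -0.3429)

q_1 = c_1/‖c_1‖ = (3, -3, 1)/4.3589 = (0.6882, -0.6882, 0.2294).
r_{12} = q_1·c_2 = -2.2942.
u_2 = c_2 + 2.2942·q_1 = (-2.4211, -1.5789, 2.5263).
‖u_2‖ = 3.8389, so q_2 = (-0.6307, -0.4113, 0.6581).
r_{13} = q_1·c_3 = 0.6882; r_{23} = q_2·c_3 = -4.2776.
u_3 = c_3 − 0.6882·q_1 + 4.2776·q_2 = (-0.1714, -0.2857, -0.3429).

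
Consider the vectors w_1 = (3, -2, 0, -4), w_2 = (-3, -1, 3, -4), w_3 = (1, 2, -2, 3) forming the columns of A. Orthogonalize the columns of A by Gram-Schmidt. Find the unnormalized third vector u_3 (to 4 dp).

w_1 = (3, -2, 0, -4); ‖w_1‖ = 5.3852, so q_1 = (0.5571, -0.3714, 0.0000, -0.7428).
q_1·w_2 = 0.5571·(-3) + (-0.3714)·(-1) + 0.0000·3 + (-0.7428)·(-4) = 1.6713.
u_2 = w_2 − 1.6713·q_1 = (-3.9310, -0.3793, 3.0000, -2.7586).
‖u_2‖ = 5.6751, so q_2 = (-0.6927, -0.0668, 0.5286, -0.4861).
q_1·w_3 = 0.5571·1 + (-0.3714)·2 + 0.0000·(-2) + (-0.7428)·3 = -2.4140; q_2·w_3 = (-0.6927)·1 + (-0.0668)·2 + 0.5286·(-2) + (-0.4861)·3 = -3.3419.
u_3 = w_3 + 2.4140·q_1 + 3.3419·q_2 = (0.0300, 0.8801, -0.2334, -0.4176).

u_3 = (0.0300, 0.8801, -0.2334, -0.4176)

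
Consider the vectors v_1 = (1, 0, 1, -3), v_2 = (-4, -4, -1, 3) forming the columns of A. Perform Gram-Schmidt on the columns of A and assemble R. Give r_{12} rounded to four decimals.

r_{12} = -4.2212

e_1 = v_1/‖v_1‖ = (1, 0, 1, -3)/3.3166 = (0.3015, 0.0000, 0.3015, -0.9045).
r_{12} = e_1·v_2 = -4.2212.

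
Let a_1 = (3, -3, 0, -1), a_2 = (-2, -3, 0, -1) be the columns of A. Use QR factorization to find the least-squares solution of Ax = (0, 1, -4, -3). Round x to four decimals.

q_1 = a_1/‖a_1‖ = (3, -3, 0, -1)/4.3589 = (0.6882, -0.6882, 0.0000, -0.2294).
r_{12} = q_1·a_2 = 0.9177.
u_2 = a_2 − 0.9177·q_1 = (-2.6316, -2.3684, 0.0000, -0.7895).
‖u_2‖ = 3.6274, so q_2 = (-0.7255, -0.6529, 0.0000, -0.2176).
Qᵀb = (0.0000, 0.0000).
Back-substitute: x_2 = 0.0000/3.6274 = 0.0000.
x_1 = (0.0000 − 0.9177·0.0000)/4.3589 = 0.0000.

x = (0.0000, 0.0000)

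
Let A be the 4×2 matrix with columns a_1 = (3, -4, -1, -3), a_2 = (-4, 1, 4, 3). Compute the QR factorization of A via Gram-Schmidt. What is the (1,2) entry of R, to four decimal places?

r_{12} = -4.9019

a_1 = (3, -4, -1, -3); ‖a_1‖ = 5.9161, so q_1 = (0.5071, -0.6761, -0.1690, -0.5071).
r_{12} = q_1·a_2 = -4.9019.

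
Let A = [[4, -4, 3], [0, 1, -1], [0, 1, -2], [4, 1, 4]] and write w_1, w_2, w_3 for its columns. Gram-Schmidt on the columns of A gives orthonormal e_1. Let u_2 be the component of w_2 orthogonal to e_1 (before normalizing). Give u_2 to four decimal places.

w_1 = (4, 0, 0, 4); ‖w_1‖ = 5.6569, so e_1 = (0.7071, 0.0000, 0.0000, 0.7071).
e_1·w_2 = 0.7071·(-4) + 0.0000·1 + 0.0000·1 + 0.7071·1 = -2.1213.
u_2 = w_2 + 2.1213·e_1 = (-2.5000, 1.0000, 1.0000, 2.5000).

u_2 = (-2.5000, 1.0000, 1.0000, 2.5000)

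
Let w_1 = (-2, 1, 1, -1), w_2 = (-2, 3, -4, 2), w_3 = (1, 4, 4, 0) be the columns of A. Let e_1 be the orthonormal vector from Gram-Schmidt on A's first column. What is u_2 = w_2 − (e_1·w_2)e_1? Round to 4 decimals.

e_1 = w_1/‖w_1‖ = (-2, 1, 1, -1)/2.6458 = (-0.7559, 0.3780, 0.3780, -0.3780).
r_{12} = e_1·w_2 = 0.3780.
u_2 = w_2 − 0.3780·e_1 = (-1.7143, 2.8571, -4.1429, 2.1429).

u_2 = (-1.7143, 2.8571, -4.1429, 2.1429)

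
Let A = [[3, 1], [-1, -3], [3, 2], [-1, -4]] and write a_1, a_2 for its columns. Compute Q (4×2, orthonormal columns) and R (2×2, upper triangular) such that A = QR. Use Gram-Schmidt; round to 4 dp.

Q = [[0.6708, -0.3376], [-0.2236, -0.5305], [0.6708, -0.0964], [-0.2236, -0.7716]], R = [[4.4721, 3.5777], [0.0000, 4.1473]]

a_1 = (3, -1, 3, -1); ‖a_1‖ = 4.4721, so e_1 = (0.6708, -0.2236, 0.6708, -0.2236).
e_1·a_2 = 0.6708·1 + (-0.2236)·(-3) + 0.6708·2 + (-0.2236)·(-4) = 3.5777.
u_2 = a_2 − 3.5777·e_1 = (-1.4000, -2.2000, -0.4000, -3.2000).
‖u_2‖ = 4.1473, so e_2 = (-0.3376, -0.5305, -0.0964, -0.7716).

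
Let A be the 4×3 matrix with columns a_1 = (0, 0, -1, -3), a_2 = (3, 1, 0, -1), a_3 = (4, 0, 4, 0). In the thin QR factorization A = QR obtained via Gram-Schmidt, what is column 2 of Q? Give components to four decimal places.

q_2 = (0.9440, 0.3147, 0.0944, -0.0315)

q_1 = a_1/‖a_1‖ = (0, 0, -1, -3)/3.1623 = (0.0000, 0.0000, -0.3162, -0.9487).
r_{12} = q_1·a_2 = 0.9487.
u_2 = a_2 − 0.9487·q_1 = (3.0000, 1.0000, 0.3000, -0.1000).
‖u_2‖ = 3.1780, so q_2 = (0.9440, 0.3147, 0.0944, -0.0315).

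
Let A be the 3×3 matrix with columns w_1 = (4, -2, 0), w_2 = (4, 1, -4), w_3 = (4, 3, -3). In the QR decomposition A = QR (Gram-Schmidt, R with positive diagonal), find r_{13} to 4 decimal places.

w_1 = (4, -2, 0); ‖w_1‖ = 4.4721, so q_1 = (0.8944, -0.4472, 0.0000).
r_{13} = q_1·w_3 = 2.2361.

r_{13} = 2.2361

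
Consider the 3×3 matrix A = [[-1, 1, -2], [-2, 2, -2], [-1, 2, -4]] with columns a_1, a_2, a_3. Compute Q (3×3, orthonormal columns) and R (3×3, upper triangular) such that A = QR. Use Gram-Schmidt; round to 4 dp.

a_1 = (-1, -2, -1); ‖a_1‖ = 2.4495, so e_1 = (-0.4082, -0.8165, -0.4082).
e_1·a_2 = (-0.4082)·1 + (-0.8165)·2 + (-0.4082)·2 = -2.8577.
u_2 = a_2 + 2.8577·e_1 = (-0.1667, -0.3333, 0.8333).
‖u_2‖ = 0.9129, so e_2 = (-0.1826, -0.3651, 0.9129).
e_1·a_3 = (-0.4082)·(-2) + (-0.8165)·(-2) + (-0.4082)·(-4) = 4.0825; e_2·a_3 = (-0.1826)·(-2) + (-0.3651)·(-2) + 0.9129·(-4) = -2.5560.
u_3 = a_3 − 4.0825·e_1 + 2.5560·e_2 = (-0.8000, 0.4000, 0.0000).
‖u_3‖ = 0.8944, so e_3 = (-0.8944, 0.4472, 0.0000).

Q = [[-0.4082, -0.1826, -0.8944], [-0.8165, -0.3651, 0.4472], [-0.4082, 0.9129, 0.0000]], R = [[2.4495, -2.8577, 4.0825], [0.0000, 0.9129, -2.5560], [0.0000, 0.0000, 0.8944]]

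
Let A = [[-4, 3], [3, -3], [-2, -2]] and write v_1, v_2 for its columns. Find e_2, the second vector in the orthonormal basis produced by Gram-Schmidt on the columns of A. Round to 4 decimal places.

e_1 = v_1/‖v_1‖ = (-4, 3, -2)/5.3852 = (-0.7428, 0.5571, -0.3714).
r_{12} = e_1·v_2 = -3.1568.
u_2 = v_2 + 3.1568·e_1 = (0.6552, -1.2414, -3.1724).
‖u_2‖ = 3.4691, so e_2 = (0.1889, -0.3578, -0.9145).

e_2 = (0.1889, -0.3578, -0.9145)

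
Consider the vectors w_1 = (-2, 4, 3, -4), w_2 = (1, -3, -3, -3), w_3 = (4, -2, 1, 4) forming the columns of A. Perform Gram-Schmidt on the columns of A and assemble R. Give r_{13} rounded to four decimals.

w_1 = (-2, 4, 3, -4); ‖w_1‖ = 6.7082, so e_1 = (-0.2981, 0.5963, 0.4472, -0.5963).
r_{13} = e_1·w_3 = -4.3231.

r_{13} = -4.3231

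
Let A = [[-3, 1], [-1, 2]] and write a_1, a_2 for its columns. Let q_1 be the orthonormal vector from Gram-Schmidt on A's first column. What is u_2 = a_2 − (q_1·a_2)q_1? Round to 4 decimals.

u_2 = (-0.5000, 1.5000)

q_1 = a_1/‖a_1‖ = (-3, -1)/3.1623 = (-0.9487, -0.3162).
r_{12} = q_1·a_2 = -1.5811.
u_2 = a_2 + 1.5811·q_1 = (-0.5000, 1.5000).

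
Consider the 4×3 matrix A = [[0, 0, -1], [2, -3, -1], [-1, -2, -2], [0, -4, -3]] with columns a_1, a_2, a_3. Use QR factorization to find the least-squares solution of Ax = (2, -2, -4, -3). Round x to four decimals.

x = (2.0615, 2.5769, -2.1308)

a_1 = (0, 2, -1, 0); ‖a_1‖ = 2.2361, so e_1 = (0.0000, 0.8944, -0.4472, 0.0000).
e_1·a_2 = 0.0000·0 + 0.8944·(-3) + (-0.4472)·(-2) + 0.0000·(-4) = -1.7889.
u_2 = a_2 + 1.7889·e_1 = (0.0000, -1.4000, -2.8000, -4.0000).
‖u_2‖ = 5.0794, so e_2 = (0.0000, -0.2756, -0.5512, -0.7875).
e_1·a_3 = 0.0000·(-1) + 0.8944·(-1) + (-0.4472)·(-2) + 0.0000·(-3) = 0.0000; e_2·a_3 = 0.0000·(-1) + (-0.2756)·(-1) + (-0.5512)·(-2) + (-0.7875)·(-3) = 3.7406.
u_3 = a_3 + 0.0000·e_1 − 3.7406·e_2 = (-1.0000, 0.0310, 0.0620, -0.0543).
‖u_3‖ = 1.0039, so e_3 = (-0.9961, 0.0309, 0.0618, -0.0541).
Qᵀb = (0.0000, 5.1187, -2.1390).
Back-substitute: x_3 = -2.1390/1.0039 = -2.1308.
x_2 = (5.1187 − 3.7406·(-2.1308))/5.0794 = 2.5769.
x_1 = (0.0000 + 1.7889·2.5769 + 0.0000·(-2.1308))/2.2361 = 2.0615.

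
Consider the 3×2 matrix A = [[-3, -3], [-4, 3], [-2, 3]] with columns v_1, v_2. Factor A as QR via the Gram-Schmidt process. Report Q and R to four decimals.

v_1 = (-3, -4, -2); ‖v_1‖ = 5.3852, so q_1 = (-0.5571, -0.7428, -0.3714).
q_1·v_2 = (-0.5571)·(-3) + (-0.7428)·3 + (-0.3714)·3 = -1.6713.
u_2 = v_2 + 1.6713·q_1 = (-3.9310, 1.7586, 2.3793).
‖u_2‖ = 4.9201, so q_2 = (-0.7990, 0.3574, 0.4836).

Q = [[-0.5571, -0.7990], [-0.7428, 0.3574], [-0.3714, 0.4836]], R = [[5.3852, -1.6713], [0.0000, 4.9201]]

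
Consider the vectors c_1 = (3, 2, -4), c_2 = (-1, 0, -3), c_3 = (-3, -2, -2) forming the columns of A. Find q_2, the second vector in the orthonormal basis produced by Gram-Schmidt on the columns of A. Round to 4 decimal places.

q_2 = (-0.7193, -0.2312, -0.6551)

c_1 = (3, 2, -4); ‖c_1‖ = 5.3852, so q_1 = (0.5571, 0.3714, -0.7428).
q_1·c_2 = 0.5571·(-1) + 0.3714·0 + (-0.7428)·(-3) = 1.6713.
u_2 = c_2 − 1.6713·q_1 = (-1.9310, -0.6207, -1.7586).
‖u_2‖ = 2.6846, so q_2 = (-0.7193, -0.2312, -0.6551).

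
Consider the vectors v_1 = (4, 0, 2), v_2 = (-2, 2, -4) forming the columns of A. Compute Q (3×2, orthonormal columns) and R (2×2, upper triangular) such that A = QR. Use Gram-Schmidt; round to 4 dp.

Q = [[0.8944, 0.3586], [0.0000, 0.5976], [0.4472, -0.7171]], R = [[4.4721, -3.5777], [0.0000, 3.3466]]

v_1 = (4, 0, 2); ‖v_1‖ = 4.4721, so q_1 = (0.8944, 0.0000, 0.4472).
q_1·v_2 = 0.8944·(-2) + 0.0000·2 + 0.4472·(-4) = -3.5777.
u_2 = v_2 + 3.5777·q_1 = (1.2000, 2.0000, -2.4000).
‖u_2‖ = 3.3466, so q_2 = (0.3586, 0.5976, -0.7171).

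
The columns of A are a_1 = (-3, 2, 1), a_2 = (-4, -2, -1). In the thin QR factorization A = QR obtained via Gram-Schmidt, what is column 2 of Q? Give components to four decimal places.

a_1 = (-3, 2, 1); ‖a_1‖ = 3.7417, so e_1 = (-0.8018, 0.5345, 0.2673).
e_1·a_2 = (-0.8018)·(-4) + 0.5345·(-2) + 0.2673·(-1) = 1.8708.
u_2 = a_2 − 1.8708·e_1 = (-2.5000, -3.0000, -1.5000).
‖u_2‖ = 4.1833, so e_2 = (-0.5976, -0.7171, -0.3586).

e_2 = (-0.5976, -0.7171, -0.3586)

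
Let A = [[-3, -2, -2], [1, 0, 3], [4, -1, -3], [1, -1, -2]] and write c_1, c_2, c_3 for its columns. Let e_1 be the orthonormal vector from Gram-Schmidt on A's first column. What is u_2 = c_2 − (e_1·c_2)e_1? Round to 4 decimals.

c_1 = (-3, 1, 4, 1); ‖c_1‖ = 5.1962, so e_1 = (-0.5774, 0.1925, 0.7698, 0.1925).
e_1·c_2 = (-0.5774)·(-2) + 0.1925·0 + 0.7698·(-1) + 0.1925·(-1) = 0.1925.
u_2 = c_2 − 0.1925·e_1 = (-1.8889, -0.0370, -1.1481, -1.0370).

u_2 = (-1.8889, -0.0370, -1.1481, -1.0370)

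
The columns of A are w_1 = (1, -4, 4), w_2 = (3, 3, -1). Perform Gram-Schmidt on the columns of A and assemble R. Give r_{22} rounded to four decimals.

r_{22} = 3.7254

w_1 = (1, -4, 4); ‖w_1‖ = 5.7446, so q_1 = (0.1741, -0.6963, 0.6963).
q_1·w_2 = 0.1741·3 + (-0.6963)·3 + 0.6963·(-1) = -2.2630.
u_2 = w_2 + 2.2630·q_1 = (3.3939, 1.4242, 0.5758).
r_{22} = ‖u_2‖ = 3.7254.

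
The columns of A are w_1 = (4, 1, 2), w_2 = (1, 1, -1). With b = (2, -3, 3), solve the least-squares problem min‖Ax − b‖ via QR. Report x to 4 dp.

x = (0.8333, -2.1667)

w_1 = (4, 1, 2); ‖w_1‖ = 4.5826, so q_1 = (0.8729, 0.2182, 0.4364).
q_1·w_2 = 0.8729·1 + 0.2182·1 + 0.4364·(-1) = 0.6547.
u_2 = w_2 − 0.6547·q_1 = (0.4286, 0.8571, -1.2857).
‖u_2‖ = 1.6036, so q_2 = (0.2673, 0.5345, -0.8018).
Qᵀb = (2.4004, -3.4744).
Back-substitute: x_2 = -3.4744/1.6036 = -2.1667.
x_1 = (2.4004 − 0.6547·(-2.1667))/4.5826 = 0.8333.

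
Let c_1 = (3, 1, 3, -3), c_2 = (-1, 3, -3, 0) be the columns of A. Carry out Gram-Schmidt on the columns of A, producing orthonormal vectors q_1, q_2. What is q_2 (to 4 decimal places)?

q_1 = c_1/‖c_1‖ = (3, 1, 3, -3)/5.2915 = (0.5669, 0.1890, 0.5669, -0.5669).
r_{12} = q_1·c_2 = -1.7008.
u_2 = c_2 + 1.7008·q_1 = (-0.0357, 3.3214, -2.0357, -0.9643).
‖u_2‖ = 4.0134, so q_2 = (-0.0089, 0.8276, -0.5072, -0.2403).

q_2 = (-0.0089, 0.8276, -0.5072, -0.2403)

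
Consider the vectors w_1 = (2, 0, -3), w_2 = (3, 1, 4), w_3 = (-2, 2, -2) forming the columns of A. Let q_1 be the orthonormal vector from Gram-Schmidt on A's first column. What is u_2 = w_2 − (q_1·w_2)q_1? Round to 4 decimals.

w_1 = (2, 0, -3); ‖w_1‖ = 3.6056, so q_1 = (0.5547, 0.0000, -0.8321).
q_1·w_2 = 0.5547·3 + 0.0000·1 + (-0.8321)·4 = -1.6641.
u_2 = w_2 + 1.6641·q_1 = (3.9231, 1.0000, 2.6154).

u_2 = (3.9231, 1.0000, 2.6154)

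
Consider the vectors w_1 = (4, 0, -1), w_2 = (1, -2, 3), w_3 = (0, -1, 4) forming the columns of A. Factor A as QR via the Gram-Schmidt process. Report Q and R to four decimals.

w_1 = (4, 0, -1); ‖w_1‖ = 4.1231, so e_1 = (0.9701, 0.0000, -0.2425).
e_1·w_2 = 0.9701·1 + 0.0000·(-2) + (-0.2425)·3 = 0.2425.
u_2 = w_2 − 0.2425·e_1 = (0.7647, -2.0000, 3.0588).
‖u_2‖ = 3.7338, so e_2 = (0.2048, -0.5356, 0.8192).
e_1·w_3 = 0.9701·0 + 0.0000·(-1) + (-0.2425)·4 = -0.9701; e_2·w_3 = 0.2048·0 + (-0.5356)·(-1) + 0.8192·4 = 3.8126.
u_3 = w_3 + 0.9701·e_1 − 3.8126·e_2 = (0.1603, 1.0422, 0.6414).
‖u_3‖ = 1.2342, so e_3 = (0.1299, 0.8444, 0.5197).

Q = [[0.9701, 0.2048, 0.1299], [0.0000, -0.5356, 0.8444], [-0.2425, 0.8192, 0.5197]], R = [[4.1231, 0.2425, -0.9701], [0.0000, 3.7338, 3.8126], [0.0000, 0.0000, 1.2342]]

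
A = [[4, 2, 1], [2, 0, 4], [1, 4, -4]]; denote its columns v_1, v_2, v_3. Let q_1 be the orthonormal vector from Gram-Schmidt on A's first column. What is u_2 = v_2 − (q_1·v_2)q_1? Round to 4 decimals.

u_2 = (-0.2857, -1.1429, 3.4286)

v_1 = (4, 2, 1); ‖v_1‖ = 4.5826, so q_1 = (0.8729, 0.4364, 0.2182).
q_1·v_2 = 0.8729·2 + 0.4364·0 + 0.2182·4 = 2.6186.
u_2 = v_2 − 2.6186·q_1 = (-0.2857, -1.1429, 3.4286).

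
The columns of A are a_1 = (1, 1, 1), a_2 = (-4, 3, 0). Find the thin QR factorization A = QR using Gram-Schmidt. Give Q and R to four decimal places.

Q = [[0.5774, -0.7383], [0.5774, 0.6712], [0.5774, 0.0671]], R = [[1.7321, -0.5774], [0.0000, 4.9666]]

a_1 = (1, 1, 1); ‖a_1‖ = 1.7321, so q_1 = (0.5774, 0.5774, 0.5774).
q_1·a_2 = 0.5774·(-4) + 0.5774·3 + 0.5774·0 = -0.5774.
u_2 = a_2 + 0.5774·q_1 = (-3.6667, 3.3333, 0.3333).
‖u_2‖ = 4.9666, so q_2 = (-0.7383, 0.6712, 0.0671).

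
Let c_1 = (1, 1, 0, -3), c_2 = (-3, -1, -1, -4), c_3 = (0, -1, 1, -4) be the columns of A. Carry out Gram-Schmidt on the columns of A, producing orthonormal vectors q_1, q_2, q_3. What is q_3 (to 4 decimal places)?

c_1 = (1, 1, 0, -3); ‖c_1‖ = 3.3166, so q_1 = (0.3015, 0.3015, 0.0000, -0.9045).
q_1·c_2 = 0.3015·(-3) + 0.3015·(-1) + 0.0000·(-1) + (-0.9045)·(-4) = 2.4121.
u_2 = c_2 − 2.4121·q_1 = (-3.7273, -1.7273, -1.0000, -1.8182).
‖u_2‖ = 4.6024, so q_2 = (-0.8099, -0.3753, -0.2173, -0.3951).
q_1·c_3 = 0.3015·0 + 0.3015·(-1) + 0.0000·1 + (-0.9045)·(-4) = 3.3166; q_2·c_3 = (-0.8099)·0 + (-0.3753)·(-1) + (-0.2173)·1 + (-0.3951)·(-4) = 1.7382.
u_3 = c_3 − 3.3166·q_1 − 1.7382·q_2 = (0.4077, -1.3476, 1.3777, -0.3133).
‖u_3‖ = 1.9946, so q_3 = (0.2044, -0.6756, 0.6907, -0.1571).

q_3 = (0.2044, -0.6756, 0.6907, -0.1571)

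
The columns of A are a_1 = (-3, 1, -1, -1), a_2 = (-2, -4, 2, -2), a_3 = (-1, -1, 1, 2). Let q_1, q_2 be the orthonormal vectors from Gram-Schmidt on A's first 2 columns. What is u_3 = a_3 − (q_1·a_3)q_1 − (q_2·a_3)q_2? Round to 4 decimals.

q_1 = a_1/‖a_1‖ = (-3, 1, -1, -1)/3.4641 = (-0.8660, 0.2887, -0.2887, -0.2887).
r_{12} = q_1·a_2 = 0.5774.
u_2 = a_2 − 0.5774·q_1 = (-1.5000, -4.1667, 2.1667, -1.8333).
‖u_2‖ = 5.2599, so q_2 = (-0.2852, -0.7922, 0.4119, -0.3485).
r_{13} = q_1·a_3 = -0.2887; r_{23} = q_2·a_3 = 0.7922.
u_3 = a_3 + 0.2887·q_1 − 0.7922·q_2 = (-1.0241, -0.2892, 0.5904, 2.1928).

u_3 = (-1.0241, -0.2892, 0.5904, 2.1928)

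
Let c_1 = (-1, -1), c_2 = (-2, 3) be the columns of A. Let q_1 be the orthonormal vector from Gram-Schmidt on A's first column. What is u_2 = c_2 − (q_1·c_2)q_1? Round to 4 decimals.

c_1 = (-1, -1); ‖c_1‖ = 1.4142, so q_1 = (-0.7071, -0.7071).
q_1·c_2 = (-0.7071)·(-2) + (-0.7071)·3 = -0.7071.
u_2 = c_2 + 0.7071·q_1 = (-2.5000, 2.5000).

u_2 = (-2.5000, 2.5000)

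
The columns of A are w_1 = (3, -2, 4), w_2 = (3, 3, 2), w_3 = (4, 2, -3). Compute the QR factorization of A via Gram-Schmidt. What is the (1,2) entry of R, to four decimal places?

w_1 = (3, -2, 4); ‖w_1‖ = 5.3852, so e_1 = (0.5571, -0.3714, 0.7428).
r_{12} = e_1·w_2 = 2.0426.

r_{12} = 2.0426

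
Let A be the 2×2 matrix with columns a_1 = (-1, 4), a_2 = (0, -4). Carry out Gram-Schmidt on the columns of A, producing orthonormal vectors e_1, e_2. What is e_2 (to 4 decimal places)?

a_1 = (-1, 4); ‖a_1‖ = 4.1231, so e_1 = (-0.2425, 0.9701).
e_1·a_2 = (-0.2425)·0 + 0.9701·(-4) = -3.8806.
u_2 = a_2 + 3.8806·e_1 = (-0.9412, -0.2353).
‖u_2‖ = 0.9701, so e_2 = (-0.9701, -0.2425).

e_2 = (-0.9701, -0.2425)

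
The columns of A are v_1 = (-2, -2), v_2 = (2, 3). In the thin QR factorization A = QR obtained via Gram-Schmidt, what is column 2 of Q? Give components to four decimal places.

v_1 = (-2, -2); ‖v_1‖ = 2.8284, so e_1 = (-0.7071, -0.7071).
e_1·v_2 = (-0.7071)·2 + (-0.7071)·3 = -3.5355.
u_2 = v_2 + 3.5355·e_1 = (-0.5000, 0.5000).
‖u_2‖ = 0.7071, so e_2 = (-0.7071, 0.7071).

e_2 = (-0.7071, 0.7071)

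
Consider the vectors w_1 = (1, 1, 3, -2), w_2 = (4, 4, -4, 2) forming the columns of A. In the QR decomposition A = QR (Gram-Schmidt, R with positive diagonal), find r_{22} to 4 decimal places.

w_1 = (1, 1, 3, -2); ‖w_1‖ = 3.8730, so q_1 = (0.2582, 0.2582, 0.7746, -0.5164).
q_1·w_2 = 0.2582·4 + 0.2582·4 + 0.7746·(-4) + (-0.5164)·2 = -2.0656.
u_2 = w_2 + 2.0656·q_1 = (4.5333, 4.5333, -2.4000, 0.9333).
r_{22} = ‖u_2‖ = 6.9089.

r_{22} = 6.9089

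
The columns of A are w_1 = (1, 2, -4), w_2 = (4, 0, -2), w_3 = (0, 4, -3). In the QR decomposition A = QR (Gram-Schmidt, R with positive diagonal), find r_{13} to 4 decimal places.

e_1 = w_1/‖w_1‖ = (1, 2, -4)/4.5826 = (0.2182, 0.4364, -0.8729).
r_{13} = e_1·w_3 = 4.3644.

r_{13} = 4.3644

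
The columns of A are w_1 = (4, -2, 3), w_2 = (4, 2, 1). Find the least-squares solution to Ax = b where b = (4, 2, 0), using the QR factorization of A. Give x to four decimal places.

e_1 = w_1/‖w_1‖ = (4, -2, 3)/5.3852 = (0.7428, -0.3714, 0.5571).
r_{12} = e_1·w_2 = 2.7854.
u_2 = w_2 − 2.7854·e_1 = (1.9310, 3.0345, -0.5517).
‖u_2‖ = 3.6389, so e_2 = (0.5307, 0.8339, -0.1516).
Qᵀb = (2.2283, 3.7905).
Back-substitute: x_2 = 3.7905/3.6389 = 1.0417.
x_1 = (2.2283 − 2.7854·1.0417)/5.3852 = -0.1250.

x = (-0.1250, 1.0417)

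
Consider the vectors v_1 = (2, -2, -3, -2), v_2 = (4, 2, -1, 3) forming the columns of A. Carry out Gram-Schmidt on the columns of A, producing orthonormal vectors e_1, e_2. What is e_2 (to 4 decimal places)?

e_2 = (0.7135, 0.3828, -0.1566, 0.5656)

v_1 = (2, -2, -3, -2); ‖v_1‖ = 4.5826, so e_1 = (0.4364, -0.4364, -0.6547, -0.4364).
e_1·v_2 = 0.4364·4 + (-0.4364)·2 + (-0.6547)·(-1) + (-0.4364)·3 = 0.2182.
u_2 = v_2 − 0.2182·e_1 = (3.9048, 2.0952, -0.8571, 3.0952).
‖u_2‖ = 5.4729, so e_2 = (0.7135, 0.3828, -0.1566, 0.5656).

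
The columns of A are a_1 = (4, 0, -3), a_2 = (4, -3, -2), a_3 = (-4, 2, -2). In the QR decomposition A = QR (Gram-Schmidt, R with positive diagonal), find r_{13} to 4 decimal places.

a_1 = (4, 0, -3); ‖a_1‖ = 5.0000, so e_1 = (0.8000, 0.0000, -0.6000).
r_{13} = e_1·a_3 = -2.0000.

r_{13} = -2.0000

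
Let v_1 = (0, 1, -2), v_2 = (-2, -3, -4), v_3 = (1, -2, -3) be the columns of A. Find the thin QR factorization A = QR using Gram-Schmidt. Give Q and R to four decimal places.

Q = [[0.0000, -0.4082, 0.9129], [0.4472, -0.8165, -0.3651], [-0.8944, -0.4082, -0.1826]], R = [[2.2361, 2.2361, 1.7889], [0.0000, 4.8990, 2.4495], [0.0000, 0.0000, 2.1909]]

v_1 = (0, 1, -2); ‖v_1‖ = 2.2361, so q_1 = (0.0000, 0.4472, -0.8944).
q_1·v_2 = 0.0000·(-2) + 0.4472·(-3) + (-0.8944)·(-4) = 2.2361.
u_2 = v_2 − 2.2361·q_1 = (-2.0000, -4.0000, -2.0000).
‖u_2‖ = 4.8990, so q_2 = (-0.4082, -0.8165, -0.4082).
q_1·v_3 = 0.0000·1 + 0.4472·(-2) + (-0.8944)·(-3) = 1.7889; q_2·v_3 = (-0.4082)·1 + (-0.8165)·(-2) + (-0.4082)·(-3) = 2.4495.
u_3 = v_3 − 1.7889·q_1 − 2.4495·q_2 = (2.0000, -0.8000, -0.4000).
‖u_3‖ = 2.1909, so q_3 = (0.9129, -0.3651, -0.1826).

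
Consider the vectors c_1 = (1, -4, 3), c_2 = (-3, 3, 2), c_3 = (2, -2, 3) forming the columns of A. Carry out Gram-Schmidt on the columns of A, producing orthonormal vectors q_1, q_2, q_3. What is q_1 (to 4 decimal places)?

q_1 = (0.1961, -0.7845, 0.5883)

c_1 = (1, -4, 3); ‖c_1‖ = 5.0990, so q_1 = (0.1961, -0.7845, 0.5883).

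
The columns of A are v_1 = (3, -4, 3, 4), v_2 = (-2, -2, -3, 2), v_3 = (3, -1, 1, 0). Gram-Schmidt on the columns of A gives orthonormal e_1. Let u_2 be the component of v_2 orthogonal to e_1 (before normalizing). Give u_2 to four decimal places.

v_1 = (3, -4, 3, 4); ‖v_1‖ = 7.0711, so e_1 = (0.4243, -0.5657, 0.4243, 0.5657).
e_1·v_2 = 0.4243·(-2) + (-0.5657)·(-2) + 0.4243·(-3) + 0.5657·2 = 0.1414.
u_2 = v_2 − 0.1414·e_1 = (-2.0600, -1.9200, -3.0600, 1.9200).

u_2 = (-2.0600, -1.9200, -3.0600, 1.9200)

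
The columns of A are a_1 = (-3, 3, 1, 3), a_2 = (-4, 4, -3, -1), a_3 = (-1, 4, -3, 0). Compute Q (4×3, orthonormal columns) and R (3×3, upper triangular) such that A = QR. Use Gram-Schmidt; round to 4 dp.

Q = [[-0.5669, -0.3755, 0.7102], [0.5669, 0.3755, 0.5180], [0.1890, -0.6604, -0.3604], [0.5669, -0.5309, 0.3123]], R = [[5.2915, 3.4017, 2.2678], [0.0000, 5.5162, 3.8588], [0.0000, 0.0000, 2.4428]]

a_1 = (-3, 3, 1, 3); ‖a_1‖ = 5.2915, so e_1 = (-0.5669, 0.5669, 0.1890, 0.5669).
e_1·a_2 = (-0.5669)·(-4) + 0.5669·4 + 0.1890·(-3) + 0.5669·(-1) = 3.4017.
u_2 = a_2 − 3.4017·e_1 = (-2.0714, 2.0714, -3.6429, -2.9286).
‖u_2‖ = 5.5162, so e_2 = (-0.3755, 0.3755, -0.6604, -0.5309).
e_1·a_3 = (-0.5669)·(-1) + 0.5669·4 + 0.1890·(-3) + 0.5669·0 = 2.2678; e_2·a_3 = (-0.3755)·(-1) + 0.3755·4 + (-0.6604)·(-3) + (-0.5309)·0 = 3.8588.
u_3 = a_3 − 2.2678·e_1 − 3.8588·e_2 = (1.7347, 1.2653, -0.8803, 0.7629).
‖u_3‖ = 2.4428, so e_3 = (0.7102, 0.5180, -0.3604, 0.3123).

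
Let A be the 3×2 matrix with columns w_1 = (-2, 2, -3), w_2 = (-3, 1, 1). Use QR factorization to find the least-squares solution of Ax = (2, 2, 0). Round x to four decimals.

x = (0.1235, -0.4198)

q_1 = w_1/‖w_1‖ = (-2, 2, -3)/4.1231 = (-0.4851, 0.4851, -0.7276).
r_{12} = q_1·w_2 = 1.2127.
u_2 = w_2 − 1.2127·q_1 = (-2.4118, 0.4118, 1.8824).
‖u_2‖ = 3.0870, so q_2 = (-0.7813, 0.1334, 0.6098).
Qᵀb = (0.0000, -1.2958).
Back-substitute: x_2 = -1.2958/3.0870 = -0.4198.
x_1 = (0.0000 − 1.2127·(-0.4198))/4.1231 = 0.1235.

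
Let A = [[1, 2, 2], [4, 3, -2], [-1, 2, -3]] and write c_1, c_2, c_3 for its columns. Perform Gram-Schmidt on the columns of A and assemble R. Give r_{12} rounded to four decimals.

r_{12} = 2.8284

c_1 = (1, 4, -1); ‖c_1‖ = 4.2426, so e_1 = (0.2357, 0.9428, -0.2357).
r_{12} = e_1·c_2 = 2.8284.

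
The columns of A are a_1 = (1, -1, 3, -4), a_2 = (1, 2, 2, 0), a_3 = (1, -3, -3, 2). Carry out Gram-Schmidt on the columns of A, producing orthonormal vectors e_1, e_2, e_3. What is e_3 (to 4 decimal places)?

e_3 = (0.8521, -0.4194, -0.0067, 0.3129)

a_1 = (1, -1, 3, -4); ‖a_1‖ = 5.1962, so e_1 = (0.1925, -0.1925, 0.5774, -0.7698).
e_1·a_2 = 0.1925·1 + (-0.1925)·2 + 0.5774·2 + (-0.7698)·0 = 0.9623.
u_2 = a_2 − 0.9623·e_1 = (0.8148, 2.1852, 1.4444, 0.7407).
‖u_2‖ = 2.8415, so e_2 = (0.2868, 0.7690, 0.5083, 0.2607).
e_1·a_3 = 0.1925·1 + (-0.1925)·(-3) + 0.5774·(-3) + (-0.7698)·2 = -2.5019; e_2·a_3 = 0.2868·1 + 0.7690·(-3) + 0.5083·(-3) + 0.2607·2 = -3.0240.
u_3 = a_3 + 2.5019·e_1 + 3.0240·e_2 = (2.3486, -1.1560, -0.0183, 0.8624).
‖u_3‖ = 2.7561, so e_3 = (0.8521, -0.4194, -0.0067, 0.3129).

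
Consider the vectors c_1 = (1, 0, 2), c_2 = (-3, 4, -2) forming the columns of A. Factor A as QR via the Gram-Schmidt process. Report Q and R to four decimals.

e_1 = c_1/‖c_1‖ = (1, 0, 2)/2.2361 = (0.4472, 0.0000, 0.8944).
r_{12} = e_1·c_2 = -3.1305.
u_2 = c_2 + 3.1305·e_1 = (-1.6000, 4.0000, 0.8000).
‖u_2‖ = 4.3818, so e_2 = (-0.3651, 0.9129, 0.1826).

Q = [[0.4472, -0.3651], [0.0000, 0.9129], [0.8944, 0.1826]], R = [[2.2361, -3.1305], [0.0000, 4.3818]]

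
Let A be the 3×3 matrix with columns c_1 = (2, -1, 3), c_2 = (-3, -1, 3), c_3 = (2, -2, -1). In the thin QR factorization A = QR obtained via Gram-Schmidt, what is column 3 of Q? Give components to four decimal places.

c_1 = (2, -1, 3); ‖c_1‖ = 3.7417, so e_1 = (0.5345, -0.2673, 0.8018).
e_1·c_2 = 0.5345·(-3) + (-0.2673)·(-1) + 0.8018·3 = 1.0690.
u_2 = c_2 − 1.0690·e_1 = (-3.5714, -0.7143, 2.1429).
‖u_2‖ = 4.2258, so e_2 = (-0.8452, -0.1690, 0.5071).
e_1·c_3 = 0.5345·2 + (-0.2673)·(-2) + 0.8018·(-1) = 0.8018; e_2·c_3 = (-0.8452)·2 + (-0.1690)·(-2) + 0.5071·(-1) = -1.8593.
u_3 = c_3 − 0.8018·e_1 + 1.8593·e_2 = (0.0000, -2.1000, -0.7000).
‖u_3‖ = 2.2136, so e_3 = (0.0000, -0.9487, -0.3162).

e_3 = (0.0000, -0.9487, -0.3162)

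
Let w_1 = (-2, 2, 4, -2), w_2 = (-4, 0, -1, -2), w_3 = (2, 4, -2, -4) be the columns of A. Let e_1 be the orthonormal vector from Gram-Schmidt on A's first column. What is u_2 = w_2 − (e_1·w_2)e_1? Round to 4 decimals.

w_1 = (-2, 2, 4, -2); ‖w_1‖ = 5.2915, so e_1 = (-0.3780, 0.3780, 0.7559, -0.3780).
e_1·w_2 = (-0.3780)·(-4) + 0.3780·0 + 0.7559·(-1) + (-0.3780)·(-2) = 1.5119.
u_2 = w_2 − 1.5119·e_1 = (-3.4286, -0.5714, -2.1429, -1.4286).

u_2 = (-3.4286, -0.5714, -2.1429, -1.4286)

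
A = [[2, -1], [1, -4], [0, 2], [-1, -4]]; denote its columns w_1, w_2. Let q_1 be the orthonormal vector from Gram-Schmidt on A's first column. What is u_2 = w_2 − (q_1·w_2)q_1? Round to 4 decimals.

u_2 = (-0.3333, -3.6667, 2.0000, -4.3333)

w_1 = (2, 1, 0, -1); ‖w_1‖ = 2.4495, so q_1 = (0.8165, 0.4082, 0.0000, -0.4082).
q_1·w_2 = 0.8165·(-1) + 0.4082·(-4) + 0.0000·2 + (-0.4082)·(-4) = -0.8165.
u_2 = w_2 + 0.8165·q_1 = (-0.3333, -3.6667, 2.0000, -4.3333).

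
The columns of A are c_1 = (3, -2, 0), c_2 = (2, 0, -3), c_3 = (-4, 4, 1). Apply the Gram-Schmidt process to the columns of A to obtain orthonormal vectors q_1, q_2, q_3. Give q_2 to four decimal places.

q_2 = (0.1924, 0.2886, -0.9379)

c_1 = (3, -2, 0); ‖c_1‖ = 3.6056, so q_1 = (0.8321, -0.5547, 0.0000).
q_1·c_2 = 0.8321·2 + (-0.5547)·0 + 0.0000·(-3) = 1.6641.
u_2 = c_2 − 1.6641·q_1 = (0.6154, 0.9231, -3.0000).
‖u_2‖ = 3.1986, so q_2 = (0.1924, 0.2886, -0.9379).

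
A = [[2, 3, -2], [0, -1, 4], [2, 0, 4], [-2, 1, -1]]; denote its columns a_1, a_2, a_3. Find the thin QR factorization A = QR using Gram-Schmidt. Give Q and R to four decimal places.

e_1 = a_1/‖a_1‖ = (2, 0, 2, -2)/3.4641 = (0.5774, 0.0000, 0.5774, -0.5774).
r_{12} = e_1·a_2 = 1.1547.
u_2 = a_2 − 1.1547·e_1 = (2.3333, -1.0000, -0.6667, 1.6667).
‖u_2‖ = 3.1091, so e_2 = (0.7505, -0.3216, -0.2144, 0.5361).
r_{13} = e_1·a_3 = 1.7321; r_{23} = e_2·a_3 = -4.1812.
u_3 = a_3 − 1.7321·e_1 + 4.1812·e_2 = (0.1379, 2.6552, 2.1034, 2.2414).
‖u_3‖ = 4.0641, so e_3 = (0.0339, 0.6533, 0.5176, 0.5515).

Q = [[0.5774, 0.7505, 0.0339], [0.0000, -0.3216, 0.6533], [0.5774, -0.2144, 0.5176], [-0.5774, 0.5361, 0.5515]], R = [[3.4641, 1.1547, 1.7321], [0.0000, 3.1091, -4.1812], [0.0000, 0.0000, 4.0641]]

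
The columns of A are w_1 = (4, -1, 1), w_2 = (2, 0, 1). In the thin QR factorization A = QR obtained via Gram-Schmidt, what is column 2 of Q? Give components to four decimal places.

w_1 = (4, -1, 1); ‖w_1‖ = 4.2426, so q_1 = (0.9428, -0.2357, 0.2357).
q_1·w_2 = 0.9428·2 + (-0.2357)·0 + 0.2357·1 = 2.1213.
u_2 = w_2 − 2.1213·q_1 = (0.0000, 0.5000, 0.5000).
‖u_2‖ = 0.7071, so q_2 = (0.0000, 0.7071, 0.7071).

q_2 = (0.0000, 0.7071, 0.7071)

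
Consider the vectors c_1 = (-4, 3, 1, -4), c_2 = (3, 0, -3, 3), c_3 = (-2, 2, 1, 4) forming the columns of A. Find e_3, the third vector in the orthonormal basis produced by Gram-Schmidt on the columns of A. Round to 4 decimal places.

e_3 = (-0.4454, 0.3239, 0.3239, 0.7693)

c_1 = (-4, 3, 1, -4); ‖c_1‖ = 6.4807, so e_1 = (-0.6172, 0.4629, 0.1543, -0.6172).
e_1·c_2 = (-0.6172)·3 + 0.4629·0 + 0.1543·(-3) + (-0.6172)·3 = -4.1662.
u_2 = c_2 + 4.1662·e_1 = (0.4286, 1.9286, -2.3571, 0.4286).
‖u_2‖ = 3.1053, so e_2 = (0.1380, 0.6211, -0.7591, 0.1380).
e_1·c_3 = (-0.6172)·(-2) + 0.4629·2 + 0.1543·1 + (-0.6172)·4 = -0.1543; e_2·c_3 = 0.1380·(-2) + 0.6211·2 + (-0.7591)·1 + 0.1380·4 = 0.7591.
u_3 = c_3 + 0.1543·e_1 − 0.7591·e_2 = (-2.2000, 1.6000, 1.6000, 3.8000).
‖u_3‖ = 4.9396, so e_3 = (-0.4454, 0.3239, 0.3239, 0.7693).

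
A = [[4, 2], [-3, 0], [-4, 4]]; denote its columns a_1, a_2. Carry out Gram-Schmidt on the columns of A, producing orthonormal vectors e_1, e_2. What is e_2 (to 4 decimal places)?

e_1 = a_1/‖a_1‖ = (4, -3, -4)/6.4031 = (0.6247, -0.4685, -0.6247).
r_{12} = e_1·a_2 = -1.2494.
u_2 = a_2 + 1.2494·e_1 = (2.7805, -0.5854, 3.2195).
‖u_2‖ = 4.2941, so e_2 = (0.6475, -0.1363, 0.7498).

e_2 = (0.6475, -0.1363, 0.7498)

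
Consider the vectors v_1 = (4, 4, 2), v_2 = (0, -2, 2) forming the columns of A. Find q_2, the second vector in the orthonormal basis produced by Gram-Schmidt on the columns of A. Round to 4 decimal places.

q_1 = v_1/‖v_1‖ = (4, 4, 2)/6.0000 = (0.6667, 0.6667, 0.3333).
r_{12} = q_1·v_2 = -0.6667.
u_2 = v_2 + 0.6667·q_1 = (0.4444, -1.5556, 2.2222).
‖u_2‖ = 2.7487, so q_2 = (0.1617, -0.5659, 0.8085).

q_2 = (0.1617, -0.5659, 0.8085)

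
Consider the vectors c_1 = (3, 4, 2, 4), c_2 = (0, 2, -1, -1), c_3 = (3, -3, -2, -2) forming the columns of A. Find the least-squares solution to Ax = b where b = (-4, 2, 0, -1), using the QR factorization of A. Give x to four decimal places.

x = (-0.4907, 0.7158, -0.8434)

c_1 = (3, 4, 2, 4); ‖c_1‖ = 6.7082, so e_1 = (0.4472, 0.5963, 0.2981, 0.5963).
e_1·c_2 = 0.4472·0 + 0.5963·2 + 0.2981·(-1) + 0.5963·(-1) = 0.2981.
u_2 = c_2 − 0.2981·e_1 = (-0.1333, 1.8222, -1.0889, -1.1778).
‖u_2‖ = 2.4313, so e_2 = (-0.0548, 0.7495, -0.4479, -0.4844).
e_1·c_3 = 0.4472·3 + 0.5963·(-3) + 0.2981·(-2) + 0.5963·(-2) = -2.2361; e_2·c_3 = (-0.0548)·3 + 0.7495·(-3) + (-0.4479)·(-2) + (-0.4844)·(-2) = -0.5484.
u_3 = c_3 + 2.2361·e_1 + 0.5484·e_2 = (3.9699, -1.2556, -1.5789, -0.9323).
‖u_3‖ = 4.5496, so e_3 = (0.8726, -0.2760, -0.3470, -0.2049).
Qᵀb = (-1.1926, 2.2028, -3.8374).
Back-substitute: x_3 = -3.8374/4.5496 = -0.8434.
x_2 = (2.2028 + 0.5484·(-0.8434))/2.4313 = 0.7158.
x_1 = (-1.1926 − 0.2981·0.7158 + 2.2361·(-0.8434))/6.7082 = -0.4907.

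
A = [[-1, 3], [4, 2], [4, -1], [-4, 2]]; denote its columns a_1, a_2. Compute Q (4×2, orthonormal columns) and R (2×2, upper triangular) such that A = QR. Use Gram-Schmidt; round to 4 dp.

Q = [[-0.1429, 0.6930], [0.5714, 0.6237], [0.5714, -0.1039], [-0.5714, 0.3465]], R = [[7.0000, -1.0000], [0.0000, 4.1231]]

q_1 = a_1/‖a_1‖ = (-1, 4, 4, -4)/7.0000 = (-0.1429, 0.5714, 0.5714, -0.5714).
r_{12} = q_1·a_2 = -1.0000.
u_2 = a_2 + 1.0000·q_1 = (2.8571, 2.5714, -0.4286, 1.4286).
‖u_2‖ = 4.1231, so q_2 = (0.6930, 0.6237, -0.1039, 0.3465).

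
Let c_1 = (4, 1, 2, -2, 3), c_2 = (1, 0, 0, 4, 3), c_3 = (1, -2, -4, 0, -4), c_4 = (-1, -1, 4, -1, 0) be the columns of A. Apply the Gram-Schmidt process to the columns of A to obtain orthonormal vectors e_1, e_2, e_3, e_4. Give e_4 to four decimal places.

e_4 = (0.1290, -0.6954, 0.6381, 0.1613, -0.2581)

c_1 = (4, 1, 2, -2, 3); ‖c_1‖ = 5.8310, so e_1 = (0.6860, 0.1715, 0.3430, -0.3430, 0.5145).
e_1·c_2 = 0.6860·1 + 0.1715·0 + 0.3430·0 + (-0.3430)·4 + 0.5145·3 = 0.8575.
u_2 = c_2 − 0.8575·e_1 = (0.4118, -0.1471, -0.2941, 4.2941, 2.5588).
‖u_2‖ = 5.0264, so e_2 = (0.0819, -0.0293, -0.0585, 0.8543, 0.5091).
e_1·c_3 = 0.6860·1 + 0.1715·(-2) + 0.3430·(-4) + (-0.3430)·0 + 0.5145·(-4) = -3.0870; e_2·c_3 = 0.0819·1 + (-0.0293)·(-2) + (-0.0585)·(-4) + 0.8543·0 + 0.5091·(-4) = -1.6618.
u_3 = c_3 + 3.0870·e_1 + 1.6618·e_2 = (3.2538, -1.5192, -3.0384, 0.3609, -1.5658).
‖u_3‖ = 4.9708, so e_3 = (0.6546, -0.3056, -0.6113, 0.0726, -0.3150).
e_1·c_4 = 0.6860·(-1) + 0.1715·(-1) + 0.3430·4 + (-0.3430)·(-1) + 0.5145·0 = 0.8575; e_2·c_4 = 0.0819·(-1) + (-0.0293)·(-1) + (-0.0585)·4 + 0.8543·(-1) + 0.5091·0 = -1.1410; e_3·c_4 = 0.6546·(-1) + (-0.3056)·(-1) + (-0.6113)·4 + 0.0726·(-1) + (-0.3150)·0 = -2.8666.
u_4 = c_4 − 0.8575·e_1 + 1.1410·e_2 + 2.8666·e_3 = (0.3816, -2.0565, 1.8869, 0.4770, -0.7633).
‖u_4‖ = 2.9573, so e_4 = (0.1290, -0.6954, 0.6381, 0.1613, -0.2581).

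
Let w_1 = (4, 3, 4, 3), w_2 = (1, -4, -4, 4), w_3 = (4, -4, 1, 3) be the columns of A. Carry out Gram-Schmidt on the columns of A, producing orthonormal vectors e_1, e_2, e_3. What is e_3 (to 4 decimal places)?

e_3 = (0.3424, -0.7344, 0.4705, -0.3495)

w_1 = (4, 3, 4, 3); ‖w_1‖ = 7.0711, so e_1 = (0.5657, 0.4243, 0.5657, 0.4243).
e_1·w_2 = 0.5657·1 + 0.4243·(-4) + 0.5657·(-4) + 0.4243·4 = -1.6971.
u_2 = w_2 + 1.6971·e_1 = (1.9600, -3.2800, -3.0400, 4.7200).
‖u_2‖ = 6.7912, so e_2 = (0.2886, -0.4830, -0.4476, 0.6950).
e_1·w_3 = 0.5657·4 + 0.4243·(-4) + 0.5657·1 + 0.4243·3 = 2.4042; e_2·w_3 = 0.2886·4 + (-0.4830)·(-4) + (-0.4476)·1 + 0.6950·3 = 4.7238.
u_3 = w_3 − 2.4042·e_1 − 4.7238·e_2 = (1.2767, -2.7385, 1.7546, -1.3031).
‖u_3‖ = 3.7291, so e_3 = (0.3424, -0.7344, 0.4705, -0.3495).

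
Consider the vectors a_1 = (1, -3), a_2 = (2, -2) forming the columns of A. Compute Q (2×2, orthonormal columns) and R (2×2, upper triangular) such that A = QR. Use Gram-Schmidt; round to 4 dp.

Q = [[0.3162, 0.9487], [-0.9487, 0.3162]], R = [[3.1623, 2.5298], [0.0000, 1.2649]]

a_1 = (1, -3); ‖a_1‖ = 3.1623, so e_1 = (0.3162, -0.9487).
e_1·a_2 = 0.3162·2 + (-0.9487)·(-2) = 2.5298.
u_2 = a_2 − 2.5298·e_1 = (1.2000, 0.4000).
‖u_2‖ = 1.2649, so e_2 = (0.9487, 0.3162).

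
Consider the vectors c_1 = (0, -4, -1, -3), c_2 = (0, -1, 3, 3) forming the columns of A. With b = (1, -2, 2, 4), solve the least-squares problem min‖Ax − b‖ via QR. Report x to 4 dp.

x = (0.1070, 1.0977)

c_1 = (0, -4, -1, -3); ‖c_1‖ = 5.0990, so e_1 = (0.0000, -0.7845, -0.1961, -0.5883).
e_1·c_2 = 0.0000·0 + (-0.7845)·(-1) + (-0.1961)·3 + (-0.5883)·3 = -1.5689.
u_2 = c_2 + 1.5689·e_1 = (0.0000, -2.2308, 2.6923, 2.0769).
‖u_2‖ = 4.0668, so e_2 = (0.0000, -0.5485, 0.6620, 0.5107).
Qᵀb = (-1.1767, 4.4640).
Back-substitute: x_2 = 4.4640/4.0668 = 1.0977.
x_1 = (-1.1767 + 1.5689·1.0977)/5.0990 = 0.1070.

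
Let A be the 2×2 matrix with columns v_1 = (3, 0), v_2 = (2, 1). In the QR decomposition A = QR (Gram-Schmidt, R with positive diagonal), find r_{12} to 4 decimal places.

r_{12} = 2.0000

v_1 = (3, 0); ‖v_1‖ = 3.0000, so q_1 = (1.0000, 0.0000).
r_{12} = q_1·v_2 = 2.0000.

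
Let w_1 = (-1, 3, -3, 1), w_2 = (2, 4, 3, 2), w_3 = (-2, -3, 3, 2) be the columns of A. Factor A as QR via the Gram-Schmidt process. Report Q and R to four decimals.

q_1 = w_1/‖w_1‖ = (-1, 3, -3, 1)/4.4721 = (-0.2236, 0.6708, -0.6708, 0.2236).
r_{12} = q_1·w_2 = 0.6708.
u_2 = w_2 − 0.6708·q_1 = (2.1500, 3.5500, 3.4500, 1.8500).
‖u_2‖ = 5.7053, so q_2 = (0.3768, 0.6222, 0.6047, 0.3243).
r_{13} = q_1·w_3 = -3.1305; r_{23} = q_2·w_3 = -0.1577.
u_3 = w_3 + 3.1305·q_1 + 0.1577·q_2 = (-2.6406, -0.8018, 0.9954, 2.7512).
‖u_3‖ = 4.0218, so q_3 = (-0.6566, -0.1994, 0.2475, 0.6841).

Q = [[-0.2236, 0.3768, -0.6566], [0.6708, 0.6222, -0.1994], [-0.6708, 0.6047, 0.2475], [0.2236, 0.3243, 0.6841]], R = [[4.4721, 0.6708, -3.1305], [0.0000, 5.7053, -0.1577], [0.0000, 0.0000, 4.0218]]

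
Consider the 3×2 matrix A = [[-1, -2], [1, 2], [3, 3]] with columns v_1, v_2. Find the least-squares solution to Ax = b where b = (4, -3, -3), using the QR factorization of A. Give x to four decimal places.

q_1 = v_1/‖v_1‖ = (-1, 1, 3)/3.3166 = (-0.3015, 0.3015, 0.9045).
r_{12} = q_1·v_2 = 3.9196.
u_2 = v_2 − 3.9196·q_1 = (-0.8182, 0.8182, -0.5455).
‖u_2‖ = 1.2792, so q_2 = (-0.6396, 0.6396, -0.4264).
Qᵀb = (-4.8242, -3.1980).
Back-substitute: x_2 = -3.1980/1.2792 = -2.5000.
x_1 = (-4.8242 − 3.9196·(-2.5000))/3.3166 = 1.5000.

x = (1.5000, -2.5000)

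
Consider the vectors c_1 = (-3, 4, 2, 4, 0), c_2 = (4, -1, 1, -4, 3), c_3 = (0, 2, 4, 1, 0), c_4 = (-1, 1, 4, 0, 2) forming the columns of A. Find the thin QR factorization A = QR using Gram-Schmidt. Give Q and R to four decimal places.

Q = [[-0.4472, 0.4170, 0.1362, -0.6886], [0.5963, 0.3475, -0.2345, -0.4813], [0.2981, 0.4865, 0.7677, 0.2851], [0.5963, -0.2780, -0.0473, -0.1777], [0.0000, 0.6255, -0.5786, 0.4258]], R = [[6.7082, -4.4721, 2.9814, 2.2361], [0.0000, 4.7958, 2.3632, 3.1277], [0.0000, 0.0000, 2.5547, 1.5430], [0.0000, 0.0000, 0.0000, 2.1992]]

c_1 = (-3, 4, 2, 4, 0); ‖c_1‖ = 6.7082, so e_1 = (-0.4472, 0.5963, 0.2981, 0.5963, 0.0000).
e_1·c_2 = (-0.4472)·4 + 0.5963·(-1) + 0.2981·1 + 0.5963·(-4) + 0.0000·3 = -4.4721.
u_2 = c_2 + 4.4721·e_1 = (2.0000, 1.6667, 2.3333, -1.3333, 3.0000).
‖u_2‖ = 4.7958, so e_2 = (0.4170, 0.3475, 0.4865, -0.2780, 0.6255).
e_1·c_3 = (-0.4472)·0 + 0.5963·2 + 0.2981·4 + 0.5963·1 + 0.0000·0 = 2.9814; e_2·c_3 = 0.4170·0 + 0.3475·2 + 0.4865·4 + (-0.2780)·1 + 0.6255·0 = 2.3632.
u_3 = c_3 − 2.9814·e_1 − 2.3632·e_2 = (0.3478, -0.5990, 1.9614, -0.1208, -1.4783).
‖u_3‖ = 2.5547, so e_3 = (0.1362, -0.2345, 0.7677, -0.0473, -0.5786).
e_1·c_4 = (-0.4472)·(-1) + 0.5963·1 + 0.2981·4 + 0.5963·0 + 0.0000·2 = 2.2361; e_2·c_4 = 0.4170·(-1) + 0.3475·1 + 0.4865·4 + (-0.2780)·0 + 0.6255·2 = 3.1277; e_3·c_4 = 0.1362·(-1) + (-0.2345)·1 + 0.7677·4 + (-0.0473)·0 + (-0.5786)·2 = 1.5430.
u_4 = c_4 − 2.2361·e_1 − 3.1277·e_2 − 1.5430·e_3 = (-1.5144, -1.0585, 0.6269, -0.3908, 0.9363).
‖u_4‖ = 2.1992, so e_4 = (-0.6886, -0.4813, 0.2851, -0.1777, 0.4258).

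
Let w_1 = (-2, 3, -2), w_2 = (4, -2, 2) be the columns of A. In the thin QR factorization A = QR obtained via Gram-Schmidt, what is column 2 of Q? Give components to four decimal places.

w_1 = (-2, 3, -2); ‖w_1‖ = 4.1231, so e_1 = (-0.4851, 0.7276, -0.4851).
e_1·w_2 = (-0.4851)·4 + 0.7276·(-2) + (-0.4851)·2 = -4.3656.
u_2 = w_2 + 4.3656·e_1 = (1.8824, 1.1765, -0.1176).
‖u_2‖ = 2.2229, so e_2 = (0.8468, 0.5293, -0.0529).

e_2 = (0.8468, 0.5293, -0.0529)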